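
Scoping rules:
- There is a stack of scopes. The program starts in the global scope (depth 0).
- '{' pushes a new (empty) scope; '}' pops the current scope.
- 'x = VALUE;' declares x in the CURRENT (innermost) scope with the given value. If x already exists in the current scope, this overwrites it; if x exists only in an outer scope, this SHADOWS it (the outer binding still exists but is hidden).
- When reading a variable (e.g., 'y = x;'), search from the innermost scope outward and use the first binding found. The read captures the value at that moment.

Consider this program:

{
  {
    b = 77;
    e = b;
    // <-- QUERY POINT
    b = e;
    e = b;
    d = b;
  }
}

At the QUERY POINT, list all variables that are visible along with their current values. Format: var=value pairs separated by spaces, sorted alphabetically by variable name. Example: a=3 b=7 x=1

Step 1: enter scope (depth=1)
Step 2: enter scope (depth=2)
Step 3: declare b=77 at depth 2
Step 4: declare e=(read b)=77 at depth 2
Visible at query point: b=77 e=77

Answer: b=77 e=77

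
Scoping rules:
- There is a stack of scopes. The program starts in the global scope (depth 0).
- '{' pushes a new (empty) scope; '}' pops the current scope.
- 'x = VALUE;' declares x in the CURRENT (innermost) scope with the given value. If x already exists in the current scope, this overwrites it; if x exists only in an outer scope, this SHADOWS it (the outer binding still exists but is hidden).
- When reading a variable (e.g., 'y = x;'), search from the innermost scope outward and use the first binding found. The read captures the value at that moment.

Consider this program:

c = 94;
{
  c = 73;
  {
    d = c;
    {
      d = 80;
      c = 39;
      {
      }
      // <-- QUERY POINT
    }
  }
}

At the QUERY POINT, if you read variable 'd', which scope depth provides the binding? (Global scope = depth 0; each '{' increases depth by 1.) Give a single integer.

Step 1: declare c=94 at depth 0
Step 2: enter scope (depth=1)
Step 3: declare c=73 at depth 1
Step 4: enter scope (depth=2)
Step 5: declare d=(read c)=73 at depth 2
Step 6: enter scope (depth=3)
Step 7: declare d=80 at depth 3
Step 8: declare c=39 at depth 3
Step 9: enter scope (depth=4)
Step 10: exit scope (depth=3)
Visible at query point: c=39 d=80

Answer: 3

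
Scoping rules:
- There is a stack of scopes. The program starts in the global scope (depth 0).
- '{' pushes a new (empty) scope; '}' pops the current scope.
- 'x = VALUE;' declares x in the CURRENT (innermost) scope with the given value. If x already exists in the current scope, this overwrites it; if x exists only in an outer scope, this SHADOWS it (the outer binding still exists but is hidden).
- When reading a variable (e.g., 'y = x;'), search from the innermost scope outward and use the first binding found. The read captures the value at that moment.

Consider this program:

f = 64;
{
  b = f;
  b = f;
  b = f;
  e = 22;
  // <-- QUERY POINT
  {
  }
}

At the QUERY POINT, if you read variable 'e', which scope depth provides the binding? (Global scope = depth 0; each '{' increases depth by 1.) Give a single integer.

Answer: 1

Derivation:
Step 1: declare f=64 at depth 0
Step 2: enter scope (depth=1)
Step 3: declare b=(read f)=64 at depth 1
Step 4: declare b=(read f)=64 at depth 1
Step 5: declare b=(read f)=64 at depth 1
Step 6: declare e=22 at depth 1
Visible at query point: b=64 e=22 f=64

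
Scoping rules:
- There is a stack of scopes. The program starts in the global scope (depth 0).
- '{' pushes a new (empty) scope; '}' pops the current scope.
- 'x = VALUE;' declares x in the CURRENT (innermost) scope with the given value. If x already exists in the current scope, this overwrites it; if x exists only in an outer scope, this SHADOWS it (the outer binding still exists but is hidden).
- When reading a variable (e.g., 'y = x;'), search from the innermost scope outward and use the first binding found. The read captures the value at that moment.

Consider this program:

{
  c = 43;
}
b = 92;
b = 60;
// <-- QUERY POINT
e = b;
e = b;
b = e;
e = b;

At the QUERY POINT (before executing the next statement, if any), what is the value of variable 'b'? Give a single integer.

Answer: 60

Derivation:
Step 1: enter scope (depth=1)
Step 2: declare c=43 at depth 1
Step 3: exit scope (depth=0)
Step 4: declare b=92 at depth 0
Step 5: declare b=60 at depth 0
Visible at query point: b=60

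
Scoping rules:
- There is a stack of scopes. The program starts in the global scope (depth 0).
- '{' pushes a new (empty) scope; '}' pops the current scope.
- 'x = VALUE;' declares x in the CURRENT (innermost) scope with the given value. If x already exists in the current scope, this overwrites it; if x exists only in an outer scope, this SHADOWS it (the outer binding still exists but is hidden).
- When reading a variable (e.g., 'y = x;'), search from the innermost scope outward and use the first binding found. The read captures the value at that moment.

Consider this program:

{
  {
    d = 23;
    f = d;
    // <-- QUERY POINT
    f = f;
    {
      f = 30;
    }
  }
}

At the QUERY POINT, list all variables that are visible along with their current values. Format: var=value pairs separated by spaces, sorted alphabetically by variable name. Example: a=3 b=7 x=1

Step 1: enter scope (depth=1)
Step 2: enter scope (depth=2)
Step 3: declare d=23 at depth 2
Step 4: declare f=(read d)=23 at depth 2
Visible at query point: d=23 f=23

Answer: d=23 f=23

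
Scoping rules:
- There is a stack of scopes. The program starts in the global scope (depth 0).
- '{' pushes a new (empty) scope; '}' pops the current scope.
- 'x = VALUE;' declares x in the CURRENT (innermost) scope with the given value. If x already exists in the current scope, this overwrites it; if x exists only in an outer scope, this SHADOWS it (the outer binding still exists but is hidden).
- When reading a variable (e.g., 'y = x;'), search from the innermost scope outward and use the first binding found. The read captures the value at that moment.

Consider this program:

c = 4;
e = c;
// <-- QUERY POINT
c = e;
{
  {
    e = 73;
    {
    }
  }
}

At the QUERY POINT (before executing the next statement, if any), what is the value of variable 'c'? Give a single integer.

Answer: 4

Derivation:
Step 1: declare c=4 at depth 0
Step 2: declare e=(read c)=4 at depth 0
Visible at query point: c=4 e=4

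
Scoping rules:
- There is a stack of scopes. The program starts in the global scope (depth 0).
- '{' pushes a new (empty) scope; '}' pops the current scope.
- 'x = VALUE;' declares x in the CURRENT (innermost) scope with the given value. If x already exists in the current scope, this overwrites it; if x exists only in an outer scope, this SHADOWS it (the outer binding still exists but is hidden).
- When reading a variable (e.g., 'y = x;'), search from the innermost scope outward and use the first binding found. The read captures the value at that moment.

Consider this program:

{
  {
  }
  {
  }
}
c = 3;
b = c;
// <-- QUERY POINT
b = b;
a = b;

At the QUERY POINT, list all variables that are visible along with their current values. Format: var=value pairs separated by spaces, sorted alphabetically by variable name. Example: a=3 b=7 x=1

Answer: b=3 c=3

Derivation:
Step 1: enter scope (depth=1)
Step 2: enter scope (depth=2)
Step 3: exit scope (depth=1)
Step 4: enter scope (depth=2)
Step 5: exit scope (depth=1)
Step 6: exit scope (depth=0)
Step 7: declare c=3 at depth 0
Step 8: declare b=(read c)=3 at depth 0
Visible at query point: b=3 c=3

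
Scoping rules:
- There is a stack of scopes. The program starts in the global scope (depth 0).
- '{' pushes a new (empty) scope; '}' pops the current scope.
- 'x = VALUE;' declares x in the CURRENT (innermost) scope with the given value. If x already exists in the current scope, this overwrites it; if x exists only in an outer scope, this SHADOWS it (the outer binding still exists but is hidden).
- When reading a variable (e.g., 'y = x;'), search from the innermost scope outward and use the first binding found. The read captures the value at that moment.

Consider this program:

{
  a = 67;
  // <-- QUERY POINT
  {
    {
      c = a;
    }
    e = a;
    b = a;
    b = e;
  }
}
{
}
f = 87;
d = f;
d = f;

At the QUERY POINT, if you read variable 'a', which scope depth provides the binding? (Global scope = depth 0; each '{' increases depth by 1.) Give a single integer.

Answer: 1

Derivation:
Step 1: enter scope (depth=1)
Step 2: declare a=67 at depth 1
Visible at query point: a=67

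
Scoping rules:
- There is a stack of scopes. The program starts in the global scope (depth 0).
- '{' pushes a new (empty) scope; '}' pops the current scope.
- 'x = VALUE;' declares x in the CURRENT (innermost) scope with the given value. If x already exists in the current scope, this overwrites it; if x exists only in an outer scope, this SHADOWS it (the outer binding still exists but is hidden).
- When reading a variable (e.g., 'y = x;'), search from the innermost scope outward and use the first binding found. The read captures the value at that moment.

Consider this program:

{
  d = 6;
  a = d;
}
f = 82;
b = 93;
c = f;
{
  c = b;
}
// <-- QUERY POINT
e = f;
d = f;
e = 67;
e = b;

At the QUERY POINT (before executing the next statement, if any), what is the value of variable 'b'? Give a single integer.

Step 1: enter scope (depth=1)
Step 2: declare d=6 at depth 1
Step 3: declare a=(read d)=6 at depth 1
Step 4: exit scope (depth=0)
Step 5: declare f=82 at depth 0
Step 6: declare b=93 at depth 0
Step 7: declare c=(read f)=82 at depth 0
Step 8: enter scope (depth=1)
Step 9: declare c=(read b)=93 at depth 1
Step 10: exit scope (depth=0)
Visible at query point: b=93 c=82 f=82

Answer: 93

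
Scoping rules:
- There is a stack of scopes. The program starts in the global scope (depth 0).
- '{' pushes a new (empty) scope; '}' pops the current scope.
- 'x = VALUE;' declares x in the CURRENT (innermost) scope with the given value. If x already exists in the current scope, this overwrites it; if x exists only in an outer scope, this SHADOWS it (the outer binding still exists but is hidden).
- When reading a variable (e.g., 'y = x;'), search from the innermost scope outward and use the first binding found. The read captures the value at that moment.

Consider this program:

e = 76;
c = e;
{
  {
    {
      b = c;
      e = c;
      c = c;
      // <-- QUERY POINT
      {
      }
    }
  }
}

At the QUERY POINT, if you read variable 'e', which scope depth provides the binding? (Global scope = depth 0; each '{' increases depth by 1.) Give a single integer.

Step 1: declare e=76 at depth 0
Step 2: declare c=(read e)=76 at depth 0
Step 3: enter scope (depth=1)
Step 4: enter scope (depth=2)
Step 5: enter scope (depth=3)
Step 6: declare b=(read c)=76 at depth 3
Step 7: declare e=(read c)=76 at depth 3
Step 8: declare c=(read c)=76 at depth 3
Visible at query point: b=76 c=76 e=76

Answer: 3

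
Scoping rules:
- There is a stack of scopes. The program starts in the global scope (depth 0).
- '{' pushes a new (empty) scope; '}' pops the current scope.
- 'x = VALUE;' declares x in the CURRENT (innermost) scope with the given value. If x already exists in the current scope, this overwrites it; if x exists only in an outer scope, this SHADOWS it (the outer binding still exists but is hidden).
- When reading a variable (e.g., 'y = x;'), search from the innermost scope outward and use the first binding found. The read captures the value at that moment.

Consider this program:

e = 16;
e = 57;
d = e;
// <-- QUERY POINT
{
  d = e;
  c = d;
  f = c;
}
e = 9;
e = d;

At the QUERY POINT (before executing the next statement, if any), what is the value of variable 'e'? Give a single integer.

Step 1: declare e=16 at depth 0
Step 2: declare e=57 at depth 0
Step 3: declare d=(read e)=57 at depth 0
Visible at query point: d=57 e=57

Answer: 57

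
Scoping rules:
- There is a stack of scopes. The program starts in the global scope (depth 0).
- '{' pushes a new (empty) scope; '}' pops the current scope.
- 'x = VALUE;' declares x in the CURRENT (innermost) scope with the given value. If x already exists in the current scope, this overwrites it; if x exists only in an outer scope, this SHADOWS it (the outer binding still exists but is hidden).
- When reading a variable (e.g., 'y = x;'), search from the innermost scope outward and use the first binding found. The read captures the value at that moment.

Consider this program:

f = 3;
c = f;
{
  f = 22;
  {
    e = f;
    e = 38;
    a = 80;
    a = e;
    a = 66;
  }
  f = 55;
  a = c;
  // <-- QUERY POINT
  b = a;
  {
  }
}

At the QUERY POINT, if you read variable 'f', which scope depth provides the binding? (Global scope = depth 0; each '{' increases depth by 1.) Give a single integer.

Step 1: declare f=3 at depth 0
Step 2: declare c=(read f)=3 at depth 0
Step 3: enter scope (depth=1)
Step 4: declare f=22 at depth 1
Step 5: enter scope (depth=2)
Step 6: declare e=(read f)=22 at depth 2
Step 7: declare e=38 at depth 2
Step 8: declare a=80 at depth 2
Step 9: declare a=(read e)=38 at depth 2
Step 10: declare a=66 at depth 2
Step 11: exit scope (depth=1)
Step 12: declare f=55 at depth 1
Step 13: declare a=(read c)=3 at depth 1
Visible at query point: a=3 c=3 f=55

Answer: 1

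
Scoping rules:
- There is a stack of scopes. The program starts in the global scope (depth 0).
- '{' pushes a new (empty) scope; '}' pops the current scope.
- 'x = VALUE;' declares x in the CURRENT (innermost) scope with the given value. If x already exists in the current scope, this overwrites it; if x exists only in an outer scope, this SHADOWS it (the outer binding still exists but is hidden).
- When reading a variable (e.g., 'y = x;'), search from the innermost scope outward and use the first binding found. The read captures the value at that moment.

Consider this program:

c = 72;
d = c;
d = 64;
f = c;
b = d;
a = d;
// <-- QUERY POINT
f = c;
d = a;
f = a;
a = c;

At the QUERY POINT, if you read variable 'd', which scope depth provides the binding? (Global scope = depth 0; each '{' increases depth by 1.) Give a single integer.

Answer: 0

Derivation:
Step 1: declare c=72 at depth 0
Step 2: declare d=(read c)=72 at depth 0
Step 3: declare d=64 at depth 0
Step 4: declare f=(read c)=72 at depth 0
Step 5: declare b=(read d)=64 at depth 0
Step 6: declare a=(read d)=64 at depth 0
Visible at query point: a=64 b=64 c=72 d=64 f=72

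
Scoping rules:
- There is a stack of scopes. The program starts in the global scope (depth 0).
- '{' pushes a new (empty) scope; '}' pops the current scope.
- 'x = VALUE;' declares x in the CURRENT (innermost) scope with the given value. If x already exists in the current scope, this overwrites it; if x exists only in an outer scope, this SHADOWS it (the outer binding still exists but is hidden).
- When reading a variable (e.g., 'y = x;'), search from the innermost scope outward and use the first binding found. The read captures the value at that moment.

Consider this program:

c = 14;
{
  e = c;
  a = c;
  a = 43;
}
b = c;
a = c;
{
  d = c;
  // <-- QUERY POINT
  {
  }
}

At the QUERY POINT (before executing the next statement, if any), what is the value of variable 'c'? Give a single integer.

Answer: 14

Derivation:
Step 1: declare c=14 at depth 0
Step 2: enter scope (depth=1)
Step 3: declare e=(read c)=14 at depth 1
Step 4: declare a=(read c)=14 at depth 1
Step 5: declare a=43 at depth 1
Step 6: exit scope (depth=0)
Step 7: declare b=(read c)=14 at depth 0
Step 8: declare a=(read c)=14 at depth 0
Step 9: enter scope (depth=1)
Step 10: declare d=(read c)=14 at depth 1
Visible at query point: a=14 b=14 c=14 d=14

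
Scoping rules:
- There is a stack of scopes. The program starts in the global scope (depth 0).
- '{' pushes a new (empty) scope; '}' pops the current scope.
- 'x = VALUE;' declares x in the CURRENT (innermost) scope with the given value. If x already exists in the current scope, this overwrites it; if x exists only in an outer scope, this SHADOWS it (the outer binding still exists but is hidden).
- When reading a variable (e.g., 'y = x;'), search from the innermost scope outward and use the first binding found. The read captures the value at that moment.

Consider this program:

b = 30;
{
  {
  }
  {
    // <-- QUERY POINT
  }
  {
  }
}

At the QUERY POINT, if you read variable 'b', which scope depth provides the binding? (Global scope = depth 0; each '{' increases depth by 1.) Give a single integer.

Answer: 0

Derivation:
Step 1: declare b=30 at depth 0
Step 2: enter scope (depth=1)
Step 3: enter scope (depth=2)
Step 4: exit scope (depth=1)
Step 5: enter scope (depth=2)
Visible at query point: b=30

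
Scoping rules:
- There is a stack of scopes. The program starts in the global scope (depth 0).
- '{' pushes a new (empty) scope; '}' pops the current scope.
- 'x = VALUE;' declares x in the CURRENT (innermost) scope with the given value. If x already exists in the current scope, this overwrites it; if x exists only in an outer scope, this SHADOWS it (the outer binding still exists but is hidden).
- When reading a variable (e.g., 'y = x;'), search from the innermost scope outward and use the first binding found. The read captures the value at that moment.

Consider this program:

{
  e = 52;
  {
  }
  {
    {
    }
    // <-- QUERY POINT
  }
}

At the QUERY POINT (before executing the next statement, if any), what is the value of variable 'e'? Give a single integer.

Step 1: enter scope (depth=1)
Step 2: declare e=52 at depth 1
Step 3: enter scope (depth=2)
Step 4: exit scope (depth=1)
Step 5: enter scope (depth=2)
Step 6: enter scope (depth=3)
Step 7: exit scope (depth=2)
Visible at query point: e=52

Answer: 52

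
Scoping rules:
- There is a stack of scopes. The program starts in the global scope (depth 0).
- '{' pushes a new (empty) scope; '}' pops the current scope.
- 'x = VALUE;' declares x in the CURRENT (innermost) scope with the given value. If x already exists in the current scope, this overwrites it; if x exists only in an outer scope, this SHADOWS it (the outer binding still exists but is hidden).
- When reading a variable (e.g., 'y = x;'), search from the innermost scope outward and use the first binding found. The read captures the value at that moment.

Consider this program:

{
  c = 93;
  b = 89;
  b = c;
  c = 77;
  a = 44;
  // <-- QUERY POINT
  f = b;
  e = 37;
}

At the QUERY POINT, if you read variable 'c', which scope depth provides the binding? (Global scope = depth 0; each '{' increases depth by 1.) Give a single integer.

Answer: 1

Derivation:
Step 1: enter scope (depth=1)
Step 2: declare c=93 at depth 1
Step 3: declare b=89 at depth 1
Step 4: declare b=(read c)=93 at depth 1
Step 5: declare c=77 at depth 1
Step 6: declare a=44 at depth 1
Visible at query point: a=44 b=93 c=77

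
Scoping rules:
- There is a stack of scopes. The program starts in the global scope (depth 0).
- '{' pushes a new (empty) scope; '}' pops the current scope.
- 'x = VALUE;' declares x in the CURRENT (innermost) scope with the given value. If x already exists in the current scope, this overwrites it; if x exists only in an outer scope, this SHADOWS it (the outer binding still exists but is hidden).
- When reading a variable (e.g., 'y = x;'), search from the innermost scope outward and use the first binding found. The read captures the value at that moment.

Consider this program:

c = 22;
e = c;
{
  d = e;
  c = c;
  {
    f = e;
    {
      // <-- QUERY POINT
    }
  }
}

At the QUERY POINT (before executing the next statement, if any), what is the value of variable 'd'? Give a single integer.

Answer: 22

Derivation:
Step 1: declare c=22 at depth 0
Step 2: declare e=(read c)=22 at depth 0
Step 3: enter scope (depth=1)
Step 4: declare d=(read e)=22 at depth 1
Step 5: declare c=(read c)=22 at depth 1
Step 6: enter scope (depth=2)
Step 7: declare f=(read e)=22 at depth 2
Step 8: enter scope (depth=3)
Visible at query point: c=22 d=22 e=22 f=22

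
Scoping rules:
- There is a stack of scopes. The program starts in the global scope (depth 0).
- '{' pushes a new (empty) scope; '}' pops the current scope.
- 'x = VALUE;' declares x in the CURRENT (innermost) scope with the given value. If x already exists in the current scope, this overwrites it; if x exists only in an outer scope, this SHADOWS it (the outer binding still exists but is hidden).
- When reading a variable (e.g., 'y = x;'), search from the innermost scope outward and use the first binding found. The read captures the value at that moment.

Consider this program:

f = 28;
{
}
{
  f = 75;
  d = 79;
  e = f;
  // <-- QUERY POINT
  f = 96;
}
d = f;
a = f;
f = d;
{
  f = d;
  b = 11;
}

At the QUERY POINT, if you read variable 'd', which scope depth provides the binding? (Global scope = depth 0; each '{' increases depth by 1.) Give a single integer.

Answer: 1

Derivation:
Step 1: declare f=28 at depth 0
Step 2: enter scope (depth=1)
Step 3: exit scope (depth=0)
Step 4: enter scope (depth=1)
Step 5: declare f=75 at depth 1
Step 6: declare d=79 at depth 1
Step 7: declare e=(read f)=75 at depth 1
Visible at query point: d=79 e=75 f=75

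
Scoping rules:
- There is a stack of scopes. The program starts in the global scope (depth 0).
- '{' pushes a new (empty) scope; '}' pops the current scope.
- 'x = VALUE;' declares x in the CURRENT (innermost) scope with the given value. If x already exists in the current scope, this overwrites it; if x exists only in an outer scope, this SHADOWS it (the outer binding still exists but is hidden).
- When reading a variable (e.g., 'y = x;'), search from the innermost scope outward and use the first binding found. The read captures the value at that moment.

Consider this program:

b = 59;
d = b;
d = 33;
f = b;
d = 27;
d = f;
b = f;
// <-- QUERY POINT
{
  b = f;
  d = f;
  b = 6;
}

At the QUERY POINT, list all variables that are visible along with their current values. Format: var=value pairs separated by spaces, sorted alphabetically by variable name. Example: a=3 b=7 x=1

Step 1: declare b=59 at depth 0
Step 2: declare d=(read b)=59 at depth 0
Step 3: declare d=33 at depth 0
Step 4: declare f=(read b)=59 at depth 0
Step 5: declare d=27 at depth 0
Step 6: declare d=(read f)=59 at depth 0
Step 7: declare b=(read f)=59 at depth 0
Visible at query point: b=59 d=59 f=59

Answer: b=59 d=59 f=59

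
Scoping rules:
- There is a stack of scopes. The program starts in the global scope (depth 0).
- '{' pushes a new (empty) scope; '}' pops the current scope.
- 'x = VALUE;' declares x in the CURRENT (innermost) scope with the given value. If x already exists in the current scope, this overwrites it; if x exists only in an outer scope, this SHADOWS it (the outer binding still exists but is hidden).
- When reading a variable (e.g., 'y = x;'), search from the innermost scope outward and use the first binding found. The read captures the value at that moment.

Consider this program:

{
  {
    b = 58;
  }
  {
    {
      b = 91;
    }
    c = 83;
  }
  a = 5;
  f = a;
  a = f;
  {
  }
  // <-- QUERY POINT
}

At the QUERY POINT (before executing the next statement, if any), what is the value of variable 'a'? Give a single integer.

Answer: 5

Derivation:
Step 1: enter scope (depth=1)
Step 2: enter scope (depth=2)
Step 3: declare b=58 at depth 2
Step 4: exit scope (depth=1)
Step 5: enter scope (depth=2)
Step 6: enter scope (depth=3)
Step 7: declare b=91 at depth 3
Step 8: exit scope (depth=2)
Step 9: declare c=83 at depth 2
Step 10: exit scope (depth=1)
Step 11: declare a=5 at depth 1
Step 12: declare f=(read a)=5 at depth 1
Step 13: declare a=(read f)=5 at depth 1
Step 14: enter scope (depth=2)
Step 15: exit scope (depth=1)
Visible at query point: a=5 f=5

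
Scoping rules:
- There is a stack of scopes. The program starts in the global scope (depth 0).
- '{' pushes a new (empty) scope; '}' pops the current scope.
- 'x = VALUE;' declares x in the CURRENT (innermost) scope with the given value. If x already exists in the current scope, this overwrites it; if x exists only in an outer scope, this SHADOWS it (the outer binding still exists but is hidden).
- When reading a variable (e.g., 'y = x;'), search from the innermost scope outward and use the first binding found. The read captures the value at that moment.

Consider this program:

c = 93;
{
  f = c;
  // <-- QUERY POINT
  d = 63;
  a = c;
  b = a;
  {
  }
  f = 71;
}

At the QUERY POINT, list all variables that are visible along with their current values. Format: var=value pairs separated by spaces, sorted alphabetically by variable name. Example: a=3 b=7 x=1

Answer: c=93 f=93

Derivation:
Step 1: declare c=93 at depth 0
Step 2: enter scope (depth=1)
Step 3: declare f=(read c)=93 at depth 1
Visible at query point: c=93 f=93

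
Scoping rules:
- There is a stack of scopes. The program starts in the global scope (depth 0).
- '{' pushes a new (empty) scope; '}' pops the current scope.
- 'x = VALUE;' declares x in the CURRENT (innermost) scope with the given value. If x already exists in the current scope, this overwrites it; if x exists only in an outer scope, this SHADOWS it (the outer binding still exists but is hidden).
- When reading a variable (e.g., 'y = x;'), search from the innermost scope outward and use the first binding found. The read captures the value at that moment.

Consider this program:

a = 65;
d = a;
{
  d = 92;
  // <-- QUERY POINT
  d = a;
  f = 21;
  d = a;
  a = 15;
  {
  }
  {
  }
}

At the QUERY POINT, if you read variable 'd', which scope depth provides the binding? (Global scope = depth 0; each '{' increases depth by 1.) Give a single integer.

Answer: 1

Derivation:
Step 1: declare a=65 at depth 0
Step 2: declare d=(read a)=65 at depth 0
Step 3: enter scope (depth=1)
Step 4: declare d=92 at depth 1
Visible at query point: a=65 d=92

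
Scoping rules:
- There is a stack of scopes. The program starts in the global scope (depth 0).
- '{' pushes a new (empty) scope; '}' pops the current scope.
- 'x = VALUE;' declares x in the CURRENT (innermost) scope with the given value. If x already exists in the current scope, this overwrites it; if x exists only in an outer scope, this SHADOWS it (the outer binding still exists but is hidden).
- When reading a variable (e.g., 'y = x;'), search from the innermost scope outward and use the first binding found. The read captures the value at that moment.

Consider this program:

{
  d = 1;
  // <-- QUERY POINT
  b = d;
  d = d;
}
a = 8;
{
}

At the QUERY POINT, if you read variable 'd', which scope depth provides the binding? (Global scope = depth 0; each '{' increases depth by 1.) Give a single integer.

Step 1: enter scope (depth=1)
Step 2: declare d=1 at depth 1
Visible at query point: d=1

Answer: 1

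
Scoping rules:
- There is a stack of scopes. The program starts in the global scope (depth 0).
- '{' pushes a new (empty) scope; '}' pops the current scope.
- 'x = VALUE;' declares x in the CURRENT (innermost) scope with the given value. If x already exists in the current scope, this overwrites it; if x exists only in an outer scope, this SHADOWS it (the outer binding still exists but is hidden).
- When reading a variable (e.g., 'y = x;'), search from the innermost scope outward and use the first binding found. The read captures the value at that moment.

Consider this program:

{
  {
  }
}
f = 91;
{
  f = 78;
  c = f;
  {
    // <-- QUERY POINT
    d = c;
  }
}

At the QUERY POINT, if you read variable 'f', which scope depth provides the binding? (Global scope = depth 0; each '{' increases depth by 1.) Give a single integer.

Step 1: enter scope (depth=1)
Step 2: enter scope (depth=2)
Step 3: exit scope (depth=1)
Step 4: exit scope (depth=0)
Step 5: declare f=91 at depth 0
Step 6: enter scope (depth=1)
Step 7: declare f=78 at depth 1
Step 8: declare c=(read f)=78 at depth 1
Step 9: enter scope (depth=2)
Visible at query point: c=78 f=78

Answer: 1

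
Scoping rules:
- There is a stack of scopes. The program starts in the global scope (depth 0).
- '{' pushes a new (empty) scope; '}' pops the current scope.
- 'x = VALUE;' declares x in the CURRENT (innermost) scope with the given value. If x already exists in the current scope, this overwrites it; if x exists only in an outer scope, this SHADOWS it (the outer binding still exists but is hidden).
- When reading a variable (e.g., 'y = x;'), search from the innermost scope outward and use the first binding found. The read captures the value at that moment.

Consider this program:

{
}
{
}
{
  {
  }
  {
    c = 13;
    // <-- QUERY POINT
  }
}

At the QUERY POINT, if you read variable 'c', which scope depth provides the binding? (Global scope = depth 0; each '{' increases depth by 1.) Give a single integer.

Answer: 2

Derivation:
Step 1: enter scope (depth=1)
Step 2: exit scope (depth=0)
Step 3: enter scope (depth=1)
Step 4: exit scope (depth=0)
Step 5: enter scope (depth=1)
Step 6: enter scope (depth=2)
Step 7: exit scope (depth=1)
Step 8: enter scope (depth=2)
Step 9: declare c=13 at depth 2
Visible at query point: c=13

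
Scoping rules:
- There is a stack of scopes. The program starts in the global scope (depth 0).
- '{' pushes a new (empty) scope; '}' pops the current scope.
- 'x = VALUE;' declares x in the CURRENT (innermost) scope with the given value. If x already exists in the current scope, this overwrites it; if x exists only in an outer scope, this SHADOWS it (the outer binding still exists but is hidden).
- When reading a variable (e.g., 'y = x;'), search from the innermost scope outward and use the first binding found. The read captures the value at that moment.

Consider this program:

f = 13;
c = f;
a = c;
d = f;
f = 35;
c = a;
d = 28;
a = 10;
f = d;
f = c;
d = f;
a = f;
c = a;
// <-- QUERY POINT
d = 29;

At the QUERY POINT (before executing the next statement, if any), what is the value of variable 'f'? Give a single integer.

Answer: 13

Derivation:
Step 1: declare f=13 at depth 0
Step 2: declare c=(read f)=13 at depth 0
Step 3: declare a=(read c)=13 at depth 0
Step 4: declare d=(read f)=13 at depth 0
Step 5: declare f=35 at depth 0
Step 6: declare c=(read a)=13 at depth 0
Step 7: declare d=28 at depth 0
Step 8: declare a=10 at depth 0
Step 9: declare f=(read d)=28 at depth 0
Step 10: declare f=(read c)=13 at depth 0
Step 11: declare d=(read f)=13 at depth 0
Step 12: declare a=(read f)=13 at depth 0
Step 13: declare c=(read a)=13 at depth 0
Visible at query point: a=13 c=13 d=13 f=13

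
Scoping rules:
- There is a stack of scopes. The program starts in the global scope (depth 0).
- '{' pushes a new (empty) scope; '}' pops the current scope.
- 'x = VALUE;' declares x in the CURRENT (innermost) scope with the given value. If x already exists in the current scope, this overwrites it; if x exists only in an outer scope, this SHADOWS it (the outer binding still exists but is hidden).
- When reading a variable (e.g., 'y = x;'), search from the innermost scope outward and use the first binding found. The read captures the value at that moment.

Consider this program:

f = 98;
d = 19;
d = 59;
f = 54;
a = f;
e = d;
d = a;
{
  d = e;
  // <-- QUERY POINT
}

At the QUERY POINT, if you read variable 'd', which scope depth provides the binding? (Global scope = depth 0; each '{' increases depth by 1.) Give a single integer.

Answer: 1

Derivation:
Step 1: declare f=98 at depth 0
Step 2: declare d=19 at depth 0
Step 3: declare d=59 at depth 0
Step 4: declare f=54 at depth 0
Step 5: declare a=(read f)=54 at depth 0
Step 6: declare e=(read d)=59 at depth 0
Step 7: declare d=(read a)=54 at depth 0
Step 8: enter scope (depth=1)
Step 9: declare d=(read e)=59 at depth 1
Visible at query point: a=54 d=59 e=59 f=54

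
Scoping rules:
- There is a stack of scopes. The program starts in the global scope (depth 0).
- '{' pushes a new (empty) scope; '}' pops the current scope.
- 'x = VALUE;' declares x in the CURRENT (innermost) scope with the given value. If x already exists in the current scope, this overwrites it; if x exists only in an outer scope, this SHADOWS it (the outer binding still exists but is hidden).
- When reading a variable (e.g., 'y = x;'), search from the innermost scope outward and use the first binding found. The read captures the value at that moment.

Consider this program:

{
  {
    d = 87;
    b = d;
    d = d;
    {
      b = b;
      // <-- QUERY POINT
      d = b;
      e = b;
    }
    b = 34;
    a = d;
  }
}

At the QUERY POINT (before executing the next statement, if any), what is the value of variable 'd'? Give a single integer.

Answer: 87

Derivation:
Step 1: enter scope (depth=1)
Step 2: enter scope (depth=2)
Step 3: declare d=87 at depth 2
Step 4: declare b=(read d)=87 at depth 2
Step 5: declare d=(read d)=87 at depth 2
Step 6: enter scope (depth=3)
Step 7: declare b=(read b)=87 at depth 3
Visible at query point: b=87 d=87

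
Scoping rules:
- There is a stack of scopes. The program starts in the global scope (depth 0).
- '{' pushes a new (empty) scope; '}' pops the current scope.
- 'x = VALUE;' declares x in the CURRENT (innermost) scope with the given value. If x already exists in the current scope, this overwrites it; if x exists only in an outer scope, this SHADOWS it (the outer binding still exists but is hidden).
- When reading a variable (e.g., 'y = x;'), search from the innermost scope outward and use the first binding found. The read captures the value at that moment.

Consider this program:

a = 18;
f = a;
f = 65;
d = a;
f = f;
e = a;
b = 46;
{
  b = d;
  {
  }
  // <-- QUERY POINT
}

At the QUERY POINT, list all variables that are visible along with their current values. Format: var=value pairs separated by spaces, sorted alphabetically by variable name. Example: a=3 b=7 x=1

Answer: a=18 b=18 d=18 e=18 f=65

Derivation:
Step 1: declare a=18 at depth 0
Step 2: declare f=(read a)=18 at depth 0
Step 3: declare f=65 at depth 0
Step 4: declare d=(read a)=18 at depth 0
Step 5: declare f=(read f)=65 at depth 0
Step 6: declare e=(read a)=18 at depth 0
Step 7: declare b=46 at depth 0
Step 8: enter scope (depth=1)
Step 9: declare b=(read d)=18 at depth 1
Step 10: enter scope (depth=2)
Step 11: exit scope (depth=1)
Visible at query point: a=18 b=18 d=18 e=18 f=65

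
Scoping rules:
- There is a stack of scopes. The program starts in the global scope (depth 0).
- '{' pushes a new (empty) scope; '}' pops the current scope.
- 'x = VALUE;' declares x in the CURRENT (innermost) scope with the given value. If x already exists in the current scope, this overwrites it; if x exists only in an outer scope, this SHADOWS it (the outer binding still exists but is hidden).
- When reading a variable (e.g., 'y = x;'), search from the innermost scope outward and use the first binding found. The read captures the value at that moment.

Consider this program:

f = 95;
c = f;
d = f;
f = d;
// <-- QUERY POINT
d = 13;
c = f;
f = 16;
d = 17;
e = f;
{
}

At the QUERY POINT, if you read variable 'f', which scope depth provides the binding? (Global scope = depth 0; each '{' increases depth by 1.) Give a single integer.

Answer: 0

Derivation:
Step 1: declare f=95 at depth 0
Step 2: declare c=(read f)=95 at depth 0
Step 3: declare d=(read f)=95 at depth 0
Step 4: declare f=(read d)=95 at depth 0
Visible at query point: c=95 d=95 f=95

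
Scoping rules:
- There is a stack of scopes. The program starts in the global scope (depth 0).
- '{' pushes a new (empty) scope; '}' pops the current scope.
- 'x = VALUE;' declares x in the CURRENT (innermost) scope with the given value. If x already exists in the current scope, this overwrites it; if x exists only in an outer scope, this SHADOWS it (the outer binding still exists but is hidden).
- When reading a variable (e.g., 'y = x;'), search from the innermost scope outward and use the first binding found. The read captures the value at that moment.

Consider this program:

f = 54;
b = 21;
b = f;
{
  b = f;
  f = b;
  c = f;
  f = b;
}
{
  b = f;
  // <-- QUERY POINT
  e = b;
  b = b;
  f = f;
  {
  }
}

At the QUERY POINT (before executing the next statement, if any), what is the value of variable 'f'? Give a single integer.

Step 1: declare f=54 at depth 0
Step 2: declare b=21 at depth 0
Step 3: declare b=(read f)=54 at depth 0
Step 4: enter scope (depth=1)
Step 5: declare b=(read f)=54 at depth 1
Step 6: declare f=(read b)=54 at depth 1
Step 7: declare c=(read f)=54 at depth 1
Step 8: declare f=(read b)=54 at depth 1
Step 9: exit scope (depth=0)
Step 10: enter scope (depth=1)
Step 11: declare b=(read f)=54 at depth 1
Visible at query point: b=54 f=54

Answer: 54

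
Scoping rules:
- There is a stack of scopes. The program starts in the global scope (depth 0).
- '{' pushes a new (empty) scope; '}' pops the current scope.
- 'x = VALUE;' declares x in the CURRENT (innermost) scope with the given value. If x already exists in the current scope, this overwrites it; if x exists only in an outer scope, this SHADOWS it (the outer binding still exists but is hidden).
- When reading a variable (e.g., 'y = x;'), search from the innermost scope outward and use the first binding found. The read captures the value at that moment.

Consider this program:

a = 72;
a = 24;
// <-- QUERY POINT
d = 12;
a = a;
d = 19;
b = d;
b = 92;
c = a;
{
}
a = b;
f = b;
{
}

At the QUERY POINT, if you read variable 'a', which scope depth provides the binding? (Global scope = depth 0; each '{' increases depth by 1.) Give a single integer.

Step 1: declare a=72 at depth 0
Step 2: declare a=24 at depth 0
Visible at query point: a=24

Answer: 0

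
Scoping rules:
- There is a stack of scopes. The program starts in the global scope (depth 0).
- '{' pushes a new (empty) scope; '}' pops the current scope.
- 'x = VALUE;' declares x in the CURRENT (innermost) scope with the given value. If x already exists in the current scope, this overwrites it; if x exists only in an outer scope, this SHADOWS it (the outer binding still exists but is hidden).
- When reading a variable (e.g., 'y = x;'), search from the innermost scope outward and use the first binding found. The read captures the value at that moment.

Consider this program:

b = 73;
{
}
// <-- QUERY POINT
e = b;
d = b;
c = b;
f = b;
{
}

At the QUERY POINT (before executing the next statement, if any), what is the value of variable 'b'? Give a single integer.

Answer: 73

Derivation:
Step 1: declare b=73 at depth 0
Step 2: enter scope (depth=1)
Step 3: exit scope (depth=0)
Visible at query point: b=73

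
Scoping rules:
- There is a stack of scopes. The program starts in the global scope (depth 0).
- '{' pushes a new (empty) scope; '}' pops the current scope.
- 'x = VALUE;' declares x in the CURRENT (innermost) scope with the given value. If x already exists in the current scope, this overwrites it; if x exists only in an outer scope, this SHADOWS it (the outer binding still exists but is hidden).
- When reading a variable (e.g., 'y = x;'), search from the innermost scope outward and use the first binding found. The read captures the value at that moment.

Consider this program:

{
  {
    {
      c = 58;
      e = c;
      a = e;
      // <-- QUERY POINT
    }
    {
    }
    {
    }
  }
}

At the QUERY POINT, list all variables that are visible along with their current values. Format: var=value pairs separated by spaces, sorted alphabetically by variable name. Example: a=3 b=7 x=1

Answer: a=58 c=58 e=58

Derivation:
Step 1: enter scope (depth=1)
Step 2: enter scope (depth=2)
Step 3: enter scope (depth=3)
Step 4: declare c=58 at depth 3
Step 5: declare e=(read c)=58 at depth 3
Step 6: declare a=(read e)=58 at depth 3
Visible at query point: a=58 c=58 e=58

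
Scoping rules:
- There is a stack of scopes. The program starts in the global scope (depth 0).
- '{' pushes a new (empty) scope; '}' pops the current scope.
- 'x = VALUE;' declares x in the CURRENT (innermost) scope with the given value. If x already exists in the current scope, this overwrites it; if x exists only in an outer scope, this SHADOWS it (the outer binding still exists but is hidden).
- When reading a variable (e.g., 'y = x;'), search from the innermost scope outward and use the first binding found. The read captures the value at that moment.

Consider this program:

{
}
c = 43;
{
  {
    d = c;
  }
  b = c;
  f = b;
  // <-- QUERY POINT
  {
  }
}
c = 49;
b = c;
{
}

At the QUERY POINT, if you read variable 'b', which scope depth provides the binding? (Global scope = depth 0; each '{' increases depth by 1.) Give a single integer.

Step 1: enter scope (depth=1)
Step 2: exit scope (depth=0)
Step 3: declare c=43 at depth 0
Step 4: enter scope (depth=1)
Step 5: enter scope (depth=2)
Step 6: declare d=(read c)=43 at depth 2
Step 7: exit scope (depth=1)
Step 8: declare b=(read c)=43 at depth 1
Step 9: declare f=(read b)=43 at depth 1
Visible at query point: b=43 c=43 f=43

Answer: 1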